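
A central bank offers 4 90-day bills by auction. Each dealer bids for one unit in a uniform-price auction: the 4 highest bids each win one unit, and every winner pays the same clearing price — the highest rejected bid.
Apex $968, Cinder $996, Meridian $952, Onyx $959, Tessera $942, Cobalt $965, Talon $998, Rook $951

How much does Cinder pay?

Ordering the bids: 998 (Talon), 996 (Cinder), 968 (Apex), 965 (Cobalt), 959 (Onyx), 952 (Meridian), …
Top 4: Talon, Cinder, Apex, Cobalt.
Highest unsuccessful bid: $959 → clearing price.
Cinder wins → pays $959.

Cinder pays $959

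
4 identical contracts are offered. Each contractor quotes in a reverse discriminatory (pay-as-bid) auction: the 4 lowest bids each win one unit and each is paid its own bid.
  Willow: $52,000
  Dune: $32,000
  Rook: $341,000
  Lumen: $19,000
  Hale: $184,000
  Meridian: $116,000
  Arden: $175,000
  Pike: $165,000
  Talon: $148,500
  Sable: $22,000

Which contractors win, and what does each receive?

Ordering the bids: 19,000 (Lumen), 22,000 (Sable), 32,000 (Dune), 52,000 (Willow), 116,000 (Meridian), 148,500 (Talon), …
The 4 lowest are Lumen, Sable, Dune, Willow.
Each winner is paid its own bid: Lumen $19,000, Sable $22,000, Dune $32,000, Willow $52,000.

Lumen $19,000, Sable $22,000, Dune $32,000, Willow $52,000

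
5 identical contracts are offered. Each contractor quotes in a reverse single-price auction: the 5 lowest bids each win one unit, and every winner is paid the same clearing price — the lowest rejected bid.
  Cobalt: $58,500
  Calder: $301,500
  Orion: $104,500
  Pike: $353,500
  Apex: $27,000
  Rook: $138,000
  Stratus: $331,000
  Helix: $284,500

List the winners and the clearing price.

Bids ranked low→high: 27,000 (Apex), 58,500 (Cobalt), 104,500 (Orion), 138,000 (Rook), 284,500 (Helix), 301,500 (Calder), 331,000 (Stratus), …
Lowest 5: Apex, Cobalt, Orion, Rook, Helix.
Lowest unsuccessful bid: $301,500 → clearing price.

Apex, Cobalt, Orion, Rook, Helix; each is paid $301,500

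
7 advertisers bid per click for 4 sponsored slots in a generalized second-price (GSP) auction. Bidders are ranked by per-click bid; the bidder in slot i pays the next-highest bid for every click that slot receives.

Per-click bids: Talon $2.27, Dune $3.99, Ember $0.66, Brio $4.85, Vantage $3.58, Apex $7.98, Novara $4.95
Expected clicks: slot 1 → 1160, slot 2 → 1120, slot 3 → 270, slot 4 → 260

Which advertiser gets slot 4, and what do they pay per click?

Dune; $3.58 per click

Sorting advertisers: $7.98 (Apex) > $4.95 (Novara) > $4.85 (Brio) > $3.99 (Dune) > $3.58 (Vantage) > …
Slot 4 goes to the fourth-ranked bidder, Dune, who pays the next bid down: $3.58/click.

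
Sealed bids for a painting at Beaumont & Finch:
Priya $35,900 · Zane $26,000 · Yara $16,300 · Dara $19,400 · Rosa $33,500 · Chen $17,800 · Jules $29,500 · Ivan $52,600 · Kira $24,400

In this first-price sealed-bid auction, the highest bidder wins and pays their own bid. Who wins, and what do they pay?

First-price sealed-bid auction: the highest bidder wins and pays their own bid.
Bids in order: 52,600 (Ivan) > 35,900 (Priya) > 33,500 (Rosa) > 29,500 (Jules) > 26,000 (Zane) > 24,400 (Kira) > …
First-price: Ivan pays what they bid, $52,600.

Ivan pays $52,600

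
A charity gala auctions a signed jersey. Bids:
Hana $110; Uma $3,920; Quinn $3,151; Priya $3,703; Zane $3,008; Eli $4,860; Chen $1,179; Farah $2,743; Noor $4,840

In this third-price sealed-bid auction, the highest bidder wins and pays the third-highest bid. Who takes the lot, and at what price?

Eli pays $3,920

Rule: the highest bidder wins and pays the third-highest bid.
Sorting bids: 4,860 (Eli) > 4,840 (Noor) > 3,920 (Uma) > 3,703 (Priya) > 3,151 (Quinn) > 3,008 (Zane) > …
Eli wins; payment is bid #3 in the ranking = $3,920.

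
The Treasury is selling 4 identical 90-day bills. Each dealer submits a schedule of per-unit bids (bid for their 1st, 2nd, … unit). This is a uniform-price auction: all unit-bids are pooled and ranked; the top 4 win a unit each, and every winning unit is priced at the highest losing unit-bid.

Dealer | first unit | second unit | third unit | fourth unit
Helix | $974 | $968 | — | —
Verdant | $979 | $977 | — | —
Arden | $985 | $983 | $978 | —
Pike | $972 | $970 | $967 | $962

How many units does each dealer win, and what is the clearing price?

Arden 3, Verdant 1; clearing price $977

All unit-bids, highest first — top 4: 985 (Arden-1), 983 (Arden-2), 979 (Verdant-1), 978 (Arden-3)
First bid not allocated: $977.
Allocation: Arden 3, Verdant 1.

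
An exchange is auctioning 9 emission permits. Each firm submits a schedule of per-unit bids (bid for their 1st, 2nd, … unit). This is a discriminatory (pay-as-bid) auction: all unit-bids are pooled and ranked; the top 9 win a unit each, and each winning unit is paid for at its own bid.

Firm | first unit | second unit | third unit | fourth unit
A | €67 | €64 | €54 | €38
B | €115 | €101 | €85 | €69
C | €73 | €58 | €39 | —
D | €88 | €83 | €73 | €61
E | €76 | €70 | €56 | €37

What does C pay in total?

C pays €73

Pooled unit-bids ranked (top 9): 115 (B-1), 101 (B-2), 88 (D-1), 85 (B-3), 83 (D-2), 76 (E-1), 73 (C-1), 73 (D-3), 70 (E-2)
Next rejected bid: €69 (not a price — pay-as-bid).
C's winning unit-bids: 73 = €73.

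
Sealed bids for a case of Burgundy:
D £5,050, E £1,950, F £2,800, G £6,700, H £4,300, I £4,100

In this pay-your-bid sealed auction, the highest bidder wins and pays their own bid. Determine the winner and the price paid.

Rule: the highest bidder wins and pays their own bid.
Bids ranked: 6,700 (G) > 5,050 (D) > 4,300 (H) > 4,100 (I) > 2,800 (F) > 1,950 (E)
First-price: G pays what they bid, £6,700.

G pays £6,700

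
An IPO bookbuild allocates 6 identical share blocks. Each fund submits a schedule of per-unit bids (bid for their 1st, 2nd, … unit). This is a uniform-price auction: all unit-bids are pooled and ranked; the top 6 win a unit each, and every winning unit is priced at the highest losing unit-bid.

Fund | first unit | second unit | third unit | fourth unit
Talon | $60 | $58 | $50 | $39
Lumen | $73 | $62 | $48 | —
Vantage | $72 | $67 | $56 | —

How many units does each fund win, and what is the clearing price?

Lumen 2, Talon 2, Vantage 2; clearing price $56

Merging the schedules and taking the best 6: 73 (Lumen-1), 72 (Vantage-1), 67 (Vantage-2), 62 (Lumen-2), 60 (Talon-1), 58 (Talon-2)
Highest rejected unit-bid = $56.
Allocation: Lumen 2, Talon 2, Vantage 2.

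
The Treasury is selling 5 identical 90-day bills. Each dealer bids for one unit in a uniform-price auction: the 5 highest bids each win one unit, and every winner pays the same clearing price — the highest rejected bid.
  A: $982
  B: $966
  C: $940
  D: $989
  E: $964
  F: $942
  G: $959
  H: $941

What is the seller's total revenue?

Bids ranked high→low: 989 (D), 982 (A), 966 (B), 964 (E), 959 (G), 942 (F), 941 (H), …
Winners (5 units): D, A, B, E, G.
Highest unsuccessful bid: $942 → clearing price.
Total revenue = 5 × $942 = $4,710.

Total revenue: $4,710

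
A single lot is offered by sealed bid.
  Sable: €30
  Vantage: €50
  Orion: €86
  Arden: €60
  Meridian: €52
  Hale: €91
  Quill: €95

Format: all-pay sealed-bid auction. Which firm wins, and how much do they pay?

Quill pays €95

Bids in order: 95 (Quill) > 91 (Hale) > 86 (Orion) > 60 (Arden) > 52 (Meridian) > 50 (Vantage) > …
Quill is highest and takes the item; every bidder forfeits their bid.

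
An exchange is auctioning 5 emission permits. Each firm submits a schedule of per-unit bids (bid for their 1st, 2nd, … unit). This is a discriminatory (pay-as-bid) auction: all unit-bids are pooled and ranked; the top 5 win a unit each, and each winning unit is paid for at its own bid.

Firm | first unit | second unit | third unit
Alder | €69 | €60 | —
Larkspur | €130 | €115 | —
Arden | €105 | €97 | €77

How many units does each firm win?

Pooled unit-bids ranked (top 5): 130 (Larkspur-1), 115 (Larkspur-2), 105 (Arden-1), 97 (Arden-2), 77 (Arden-3)
Next rejected bid: €69 (not a price — pay-as-bid).
Allocation: Arden 3, Larkspur 2.

Arden 3, Larkspur 2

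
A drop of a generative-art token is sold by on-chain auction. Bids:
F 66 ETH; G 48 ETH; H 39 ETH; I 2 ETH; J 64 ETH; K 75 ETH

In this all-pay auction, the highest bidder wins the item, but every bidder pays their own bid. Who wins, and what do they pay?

K pays 75 ETH

Sorting bids: 75 (K) > 66 (F) > 64 (J) > 48 (G) > 39 (H) > 2 (I)
K is highest and takes the item; every bidder forfeits their bid.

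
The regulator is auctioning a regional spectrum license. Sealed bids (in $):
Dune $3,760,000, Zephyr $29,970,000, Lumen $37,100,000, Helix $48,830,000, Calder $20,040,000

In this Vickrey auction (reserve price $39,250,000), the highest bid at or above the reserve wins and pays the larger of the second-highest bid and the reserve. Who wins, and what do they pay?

Sorting bids: 48,830,000 (Helix) > 37,100,000 (Lumen) > 29,970,000 (Zephyr) > 20,040,000 (Calder) > 3,760,000 (Dune)
Helix has the top bid at or above the reserve ($48,830,000).
Second-highest bid $37,100,000 is below the reserve $39,250,000, so the reserve binds → payment $39,250,000.

Helix pays $39,250,000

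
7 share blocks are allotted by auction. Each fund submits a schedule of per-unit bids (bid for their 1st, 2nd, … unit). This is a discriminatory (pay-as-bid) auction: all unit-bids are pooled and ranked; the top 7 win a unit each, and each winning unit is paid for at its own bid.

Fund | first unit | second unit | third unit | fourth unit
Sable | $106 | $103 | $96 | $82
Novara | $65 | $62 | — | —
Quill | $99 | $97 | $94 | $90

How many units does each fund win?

Quill 4, Sable 3

Merging the schedules and taking the best 7: 106 (Sable-1), 103 (Sable-2), 99 (Quill-1), 97 (Quill-2), 96 (Sable-3), 94 (Quill-3), 90 (Quill-4)
Next rejected bid: $82 (not a price — pay-as-bid).
Allocation: Quill 4, Sable 3.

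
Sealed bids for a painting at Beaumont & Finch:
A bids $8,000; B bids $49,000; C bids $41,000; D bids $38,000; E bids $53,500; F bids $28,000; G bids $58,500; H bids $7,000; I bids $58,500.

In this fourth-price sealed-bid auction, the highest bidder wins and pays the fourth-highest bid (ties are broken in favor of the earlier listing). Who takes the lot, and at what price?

Rule: the highest bidder wins and pays the fourth-highest bid.
Sorting bids: 58,500 (G) > 58,500 (I) > 53,500 (E) > 49,000 (B) > 41,000 (C) > 38,000 (D) > …
G and I tie at $58,500; tie-break gives it to G.
G is highest; pays the fourth-highest bid, $49,000.

G pays $49,000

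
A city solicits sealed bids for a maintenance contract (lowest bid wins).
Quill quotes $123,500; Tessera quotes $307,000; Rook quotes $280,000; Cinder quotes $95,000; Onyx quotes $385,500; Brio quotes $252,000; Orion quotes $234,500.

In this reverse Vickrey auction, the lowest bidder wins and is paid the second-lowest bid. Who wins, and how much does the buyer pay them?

Cinder is paid $123,500

Rule: the lowest bidder wins and is paid the second-lowest bid.
Bids in order: 95,000 (Cinder) < 123,500 (Quill) < 234,500 (Orion) < 252,000 (Brio) < 280,000 (Rook) < 307,000 (Tessera) < …
Second-price: Cinder is paid Quill's bid of $123,500.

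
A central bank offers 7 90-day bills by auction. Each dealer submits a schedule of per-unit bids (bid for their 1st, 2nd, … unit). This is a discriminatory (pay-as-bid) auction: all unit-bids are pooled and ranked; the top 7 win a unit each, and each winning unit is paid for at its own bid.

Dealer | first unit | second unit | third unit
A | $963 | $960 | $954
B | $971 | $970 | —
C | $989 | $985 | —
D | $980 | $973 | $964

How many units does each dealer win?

B 2, C 2, D 3

All unit-bids, highest first — top 7: 989 (C-1), 985 (C-2), 980 (D-1), 973 (D-2), 971 (B-1), 970 (B-2), 964 (D-3)
Next rejected bid: $963 (not a price — pay-as-bid).
Allocation: B 2, C 2, D 3.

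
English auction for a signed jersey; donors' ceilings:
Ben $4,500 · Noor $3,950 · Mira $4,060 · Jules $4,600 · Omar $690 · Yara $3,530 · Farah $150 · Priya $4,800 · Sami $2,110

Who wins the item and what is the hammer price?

Priya wins at $4,600

Sorting limits: 4,800 (Priya) > 4,600 (Jules) > 4,500 (Ben) > 4,060 (Mira) > 3,950 (Noor) > 3,530 (Yara) > …
Once the price passes $4,600, only Priya is left; the hammer falls at Jules's limit of $4,600.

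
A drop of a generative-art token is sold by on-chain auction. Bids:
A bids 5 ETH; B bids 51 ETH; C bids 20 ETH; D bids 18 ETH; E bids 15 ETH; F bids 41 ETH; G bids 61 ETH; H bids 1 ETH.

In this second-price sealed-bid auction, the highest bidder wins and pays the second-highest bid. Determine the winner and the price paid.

G pays 51 ETH

Second-price sealed-bid auction: the highest bidder wins and pays the second-highest bid.
Sorting bids: 61 (G) > 51 (B) > 41 (F) > 20 (C) > 18 (D) > 15 (E) > …
G wins with the highest bid; price is set by the runner-up at 51 ETH.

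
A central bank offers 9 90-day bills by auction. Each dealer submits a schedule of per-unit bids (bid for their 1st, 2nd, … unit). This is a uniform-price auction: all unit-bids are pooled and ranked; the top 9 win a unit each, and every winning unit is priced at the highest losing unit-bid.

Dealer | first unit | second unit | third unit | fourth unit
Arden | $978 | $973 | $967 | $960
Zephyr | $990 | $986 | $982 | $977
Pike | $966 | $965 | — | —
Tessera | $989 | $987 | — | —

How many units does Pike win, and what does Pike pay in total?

Merging the schedules and taking the best 9: 990 (Zephyr-1), 989 (Tessera-1), 987 (Tessera-2), 986 (Zephyr-2), 982 (Zephyr-3), 978 (Arden-1), 977 (Zephyr-4), 973 (Arden-2), 967 (Arden-3)
Highest rejected unit-bid = $966.
Pike wins 0 unit(s) at $966 each.

Pike: 0 units, pays $0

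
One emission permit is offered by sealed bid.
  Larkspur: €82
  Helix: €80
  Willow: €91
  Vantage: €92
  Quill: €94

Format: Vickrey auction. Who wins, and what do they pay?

Bids ranked: 94 (Quill) > 92 (Vantage) > 91 (Willow) > 82 (Larkspur) > 80 (Helix)
Quill wins with the highest bid; price is set by the runner-up at €92.

Quill pays €92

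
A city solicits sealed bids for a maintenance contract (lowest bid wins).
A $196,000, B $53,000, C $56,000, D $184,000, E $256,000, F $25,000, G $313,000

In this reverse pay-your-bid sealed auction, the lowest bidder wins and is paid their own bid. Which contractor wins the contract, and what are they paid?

F is paid $25,000

Reverse pay-your-bid sealed auction: the lowest bidder wins and is paid their own bid.
Bids ranked: 25,000 (F) < 53,000 (B) < 56,000 (C) < 184,000 (D) < 196,000 (A) < 256,000 (E) < …
F has the lowest bid and is paid exactly that: $25,000.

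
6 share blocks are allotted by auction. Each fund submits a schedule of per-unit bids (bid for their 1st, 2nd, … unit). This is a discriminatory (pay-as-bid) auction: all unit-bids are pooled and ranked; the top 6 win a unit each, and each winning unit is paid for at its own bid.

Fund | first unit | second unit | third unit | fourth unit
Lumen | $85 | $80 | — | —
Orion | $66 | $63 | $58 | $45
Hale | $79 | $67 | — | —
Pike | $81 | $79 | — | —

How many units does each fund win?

All unit-bids, highest first — top 6: 85 (Lumen-1), 81 (Pike-1), 80 (Lumen-2), 79 (Hale-1), 79 (Pike-2), 67 (Hale-2)
Next rejected bid: $66 (not a price — pay-as-bid).
Allocation: Hale 2, Lumen 2, Pike 2.

Hale 2, Lumen 2, Pike 2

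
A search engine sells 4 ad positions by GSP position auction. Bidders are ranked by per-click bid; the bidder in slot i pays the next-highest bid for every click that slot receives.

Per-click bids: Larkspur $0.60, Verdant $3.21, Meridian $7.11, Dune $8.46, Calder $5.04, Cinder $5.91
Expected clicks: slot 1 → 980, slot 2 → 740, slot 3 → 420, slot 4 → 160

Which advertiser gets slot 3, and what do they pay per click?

Cinder; $5.04 per click

Sorting advertisers: $8.46 (Dune) > $7.11 (Meridian) > $5.91 (Cinder) > $5.04 (Calder) > $3.21 (Verdant) > …
Slot 3 goes to the third-ranked bidder, Cinder, who pays the next bid down: $5.04/click.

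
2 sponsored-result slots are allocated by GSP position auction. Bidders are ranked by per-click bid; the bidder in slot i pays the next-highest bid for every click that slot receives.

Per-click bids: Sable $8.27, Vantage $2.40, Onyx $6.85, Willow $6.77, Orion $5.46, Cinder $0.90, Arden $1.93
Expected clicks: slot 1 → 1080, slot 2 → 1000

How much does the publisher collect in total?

Total revenue: $14168.00

Per-click bids in order: $8.27 (Sable) > $6.85 (Onyx) > $6.77 (Willow) > …
Slot 1: Sable pays $6.85 × 1080 = $7398.00
Slot 2: Onyx pays $6.77 × 1000 = $6770.00
Total = $14168.00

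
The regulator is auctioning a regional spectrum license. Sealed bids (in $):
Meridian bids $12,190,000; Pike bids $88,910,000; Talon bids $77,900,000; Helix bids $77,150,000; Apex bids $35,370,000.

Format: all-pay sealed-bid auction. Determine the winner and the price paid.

Sorting bids: 88,910,000 (Pike) > 77,900,000 (Talon) > 77,150,000 (Helix) > 35,370,000 (Apex) > 12,190,000 (Meridian)
Pike is highest and takes the item; every bidder forfeits their bid.

Pike pays $88,910,000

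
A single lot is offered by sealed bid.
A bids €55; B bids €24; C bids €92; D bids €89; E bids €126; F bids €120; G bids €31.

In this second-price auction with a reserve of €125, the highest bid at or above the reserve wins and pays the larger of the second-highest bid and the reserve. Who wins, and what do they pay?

Bids ranked: 126 (E) > 120 (F) > 92 (C) > 89 (D) > 55 (A) > 31 (G) > …
Highest eligible bid: E at €126.
Second-highest bid €120 is below the reserve €125, so the reserve binds → payment €125.

E pays €125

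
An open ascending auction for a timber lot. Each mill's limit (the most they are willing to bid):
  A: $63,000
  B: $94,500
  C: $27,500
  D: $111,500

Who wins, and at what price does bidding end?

Rule: the price rises until one bidder remains; the winner pays the price at which the last rival dropped out.
Sorting limits: 111,500 (D) > 94,500 (B) > 63,000 (A) > 27,500 (C)
Once the price passes $94,500, only D is left; the hammer falls at B's limit of $94,500.

D wins at $94,500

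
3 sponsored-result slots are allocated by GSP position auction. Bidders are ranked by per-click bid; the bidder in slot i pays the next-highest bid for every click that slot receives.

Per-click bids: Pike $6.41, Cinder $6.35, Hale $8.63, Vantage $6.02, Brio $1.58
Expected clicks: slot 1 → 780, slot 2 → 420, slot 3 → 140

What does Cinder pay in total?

Cinder pays $842.80

Sorting advertisers: $8.63 (Hale) > $6.41 (Pike) > $6.35 (Cinder) > $6.02 (Vantage) > …
Cinder holds slot 3 → pays next bid $6.02 × 140 clicks = $842.80.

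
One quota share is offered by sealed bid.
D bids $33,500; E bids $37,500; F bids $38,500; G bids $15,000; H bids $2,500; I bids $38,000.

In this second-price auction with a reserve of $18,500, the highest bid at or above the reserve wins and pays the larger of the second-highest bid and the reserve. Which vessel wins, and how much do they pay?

F pays $38,000

Sorting bids: 38,500 (F) > 38,000 (I) > 37,500 (E) > 33,500 (D) > 15,000 (G) > 2,500 (H)
F has the top bid at or above the reserve ($38,500).
max(second-highest $38,000, reserve $18,500) = $38,000; the reserve does not bind.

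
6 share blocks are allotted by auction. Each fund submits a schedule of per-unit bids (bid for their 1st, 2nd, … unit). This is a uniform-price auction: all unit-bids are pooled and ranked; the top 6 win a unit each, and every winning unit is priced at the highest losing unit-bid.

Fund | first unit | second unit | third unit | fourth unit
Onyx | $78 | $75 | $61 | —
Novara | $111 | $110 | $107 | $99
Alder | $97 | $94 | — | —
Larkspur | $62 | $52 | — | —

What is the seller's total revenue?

Total revenue: $468

Merging the schedules and taking the best 6: 111 (Novara-1), 110 (Novara-2), 107 (Novara-3), 99 (Novara-4), 97 (Alder-1), 94 (Alder-2)
First bid not allocated: $78.
Allocation: Alder 2, Novara 4. Every unit priced at $78.
Revenue = 6 × 78 = $468.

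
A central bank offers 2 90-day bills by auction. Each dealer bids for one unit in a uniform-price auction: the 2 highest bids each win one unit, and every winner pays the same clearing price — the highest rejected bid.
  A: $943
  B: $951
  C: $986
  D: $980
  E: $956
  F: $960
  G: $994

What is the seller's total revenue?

Ordering the bids: 994 (G), 986 (C), 980 (D), 960 (F), …
Top 2: G, C.
Clearing price = highest rejected bid = $980.
Total revenue = 2 × $980 = $1,960.

Total revenue: $1,960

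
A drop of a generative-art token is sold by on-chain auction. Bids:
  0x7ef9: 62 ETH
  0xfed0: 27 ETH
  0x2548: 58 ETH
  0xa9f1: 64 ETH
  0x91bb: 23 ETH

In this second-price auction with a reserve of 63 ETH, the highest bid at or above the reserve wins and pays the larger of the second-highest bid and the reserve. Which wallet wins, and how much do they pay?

0xa9f1 pays 63 ETH

Rule: the highest bid at or above the reserve wins and pays the larger of the second-highest bid and the reserve.
Bids in order: 64 (0xa9f1) > 62 (0x7ef9) > 58 (0x2548) > 27 (0xfed0) > 23 (0x91bb)
0xa9f1 has the top bid at or above the reserve (64 ETH).
max(second-highest 62 ETH, reserve 63 ETH) = 63 ETH.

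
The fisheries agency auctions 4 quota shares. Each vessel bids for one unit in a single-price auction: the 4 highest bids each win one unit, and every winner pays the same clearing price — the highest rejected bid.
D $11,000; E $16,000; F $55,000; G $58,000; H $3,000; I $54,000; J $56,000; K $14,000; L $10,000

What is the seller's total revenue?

Total revenue: $64,000

Bids ranked high→low: 58,000 (G), 56,000 (J), 55,000 (F), 54,000 (I), 16,000 (E), 14,000 (K), …
Winners (4 units): G, J, F, I.
Clearing price = highest rejected bid = $16,000.
Total revenue = 4 × $16,000 = $64,000.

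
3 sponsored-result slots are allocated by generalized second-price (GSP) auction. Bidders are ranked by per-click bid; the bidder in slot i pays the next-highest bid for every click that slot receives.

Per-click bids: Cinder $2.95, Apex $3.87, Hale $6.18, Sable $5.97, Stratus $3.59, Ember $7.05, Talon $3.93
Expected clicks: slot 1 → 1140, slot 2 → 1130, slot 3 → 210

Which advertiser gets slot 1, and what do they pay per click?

Ranked by bid: $7.05 (Ember) > $6.18 (Hale) > $5.97 (Sable) > $3.93 (Talon) > …
Slot 1 goes to the first-ranked bidder, Ember, who pays the next bid down: $6.18/click.

Ember; $6.18 per click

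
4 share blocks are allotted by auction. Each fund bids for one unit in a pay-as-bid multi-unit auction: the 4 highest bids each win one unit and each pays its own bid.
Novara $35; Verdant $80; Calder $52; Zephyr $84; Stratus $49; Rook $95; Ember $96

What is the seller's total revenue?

Total revenue: $355

Ordering the bids: 96 (Ember), 95 (Rook), 84 (Zephyr), 80 (Verdant), 52 (Calder), 49 (Stratus), …
Winners (4 units): Ember, Rook, Zephyr, Verdant.
Total revenue = 96 + 95 + 84 + 80 = $355.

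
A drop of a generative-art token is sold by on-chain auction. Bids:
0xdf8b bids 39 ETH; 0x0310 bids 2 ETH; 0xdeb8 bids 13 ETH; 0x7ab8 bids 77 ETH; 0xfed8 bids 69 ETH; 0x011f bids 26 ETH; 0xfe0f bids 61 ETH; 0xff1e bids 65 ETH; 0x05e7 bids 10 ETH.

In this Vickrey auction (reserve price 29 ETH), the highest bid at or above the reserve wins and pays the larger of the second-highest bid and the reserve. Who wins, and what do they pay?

Bids in order: 77 (0x7ab8) > 69 (0xfed8) > 65 (0xff1e) > 61 (0xfe0f) > 39 (0xdf8b) > 26 (0x011f) > …
0x7ab8 has the top bid at or above the reserve (77 ETH).
Second-highest bid 69 ETH exceeds the reserve 29 ETH → payment 69 ETH.

0x7ab8 pays 69 ETH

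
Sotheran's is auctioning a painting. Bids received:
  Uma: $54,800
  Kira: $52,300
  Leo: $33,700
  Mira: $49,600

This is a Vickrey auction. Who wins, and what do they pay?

Uma pays $52,300

Rule: the highest bidder wins and pays the second-highest bid.
Bids ranked: 54,800 (Uma) > 52,300 (Kira) > 49,600 (Mira) > 33,700 (Leo)
Uma is highest; pays the second-highest bid, $52,300.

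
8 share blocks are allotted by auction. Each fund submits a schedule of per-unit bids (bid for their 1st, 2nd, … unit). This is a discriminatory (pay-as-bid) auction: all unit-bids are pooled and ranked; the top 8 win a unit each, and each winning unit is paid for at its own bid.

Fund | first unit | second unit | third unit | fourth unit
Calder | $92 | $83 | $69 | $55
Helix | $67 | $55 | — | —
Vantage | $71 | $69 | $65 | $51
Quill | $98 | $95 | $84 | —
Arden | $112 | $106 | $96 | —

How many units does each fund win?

Arden 3, Calder 2, Quill 3

Pooled unit-bids ranked (top 8): 112 (Arden-1), 106 (Arden-2), 98 (Quill-1), 96 (Arden-3), 95 (Quill-2), 92 (Calder-1), 84 (Quill-3), 83 (Calder-2)
Next rejected bid: $71 (not a price — pay-as-bid).
Allocation: Arden 3, Calder 2, Quill 3.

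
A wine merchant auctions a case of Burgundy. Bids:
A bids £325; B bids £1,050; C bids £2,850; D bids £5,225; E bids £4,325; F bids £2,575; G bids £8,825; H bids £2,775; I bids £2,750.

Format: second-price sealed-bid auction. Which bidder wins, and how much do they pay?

Bids in order: 8,825 (G) > 5,225 (D) > 4,325 (E) > 2,850 (C) > 2,775 (H) > 2,750 (I) > …
G is highest; pays the second-highest bid, £5,225.

G pays £5,225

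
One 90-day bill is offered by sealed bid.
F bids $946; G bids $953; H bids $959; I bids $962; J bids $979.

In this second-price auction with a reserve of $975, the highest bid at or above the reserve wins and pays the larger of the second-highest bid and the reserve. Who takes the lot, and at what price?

Bids in order: 979 (J) > 962 (I) > 959 (H) > 953 (G) > 946 (F)
Highest eligible bid: J at $979.
Second-highest bid $962 is below the reserve $975, so the reserve binds → payment $975.

J pays $975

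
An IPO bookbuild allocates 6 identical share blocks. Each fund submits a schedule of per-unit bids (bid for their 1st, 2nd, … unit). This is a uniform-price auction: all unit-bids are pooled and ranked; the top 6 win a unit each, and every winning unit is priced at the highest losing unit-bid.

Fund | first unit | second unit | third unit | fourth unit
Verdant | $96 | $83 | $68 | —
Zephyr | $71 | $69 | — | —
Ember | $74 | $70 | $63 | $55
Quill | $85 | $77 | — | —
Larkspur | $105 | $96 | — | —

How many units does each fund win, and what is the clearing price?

Merging the schedules and taking the best 6: 105 (Larkspur-1), 96 (Verdant-1), 96 (Larkspur-2), 85 (Quill-1), 83 (Verdant-2), 77 (Quill-2)
Highest rejected unit-bid = $74.
Allocation: Larkspur 2, Quill 2, Verdant 2.

Larkspur 2, Quill 2, Verdant 2; clearing price $74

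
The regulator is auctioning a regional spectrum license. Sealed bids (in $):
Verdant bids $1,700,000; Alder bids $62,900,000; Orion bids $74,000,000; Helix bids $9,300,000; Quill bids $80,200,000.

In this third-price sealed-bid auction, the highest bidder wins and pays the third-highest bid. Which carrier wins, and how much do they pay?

Quill pays $62,900,000

Third-price sealed-bid auction: the highest bidder wins and pays the third-highest bid.
Bids in order: 80,200,000 (Quill) > 74,000,000 (Orion) > 62,900,000 (Alder) > 9,300,000 (Helix) > 1,700,000 (Verdant)
Quill wins; payment is bid #3 in the ranking = $62,900,000.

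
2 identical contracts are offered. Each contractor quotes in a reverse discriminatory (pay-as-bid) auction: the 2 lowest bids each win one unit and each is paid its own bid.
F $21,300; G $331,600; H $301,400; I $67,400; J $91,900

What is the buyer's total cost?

Total cost: $88,700

Sorting: 21,300 (F), 67,400 (I), 91,900 (J), 301,400 (H), …
Winners (2 units): F, I.
Total cost = 21,300 + 67,400 = $88,700.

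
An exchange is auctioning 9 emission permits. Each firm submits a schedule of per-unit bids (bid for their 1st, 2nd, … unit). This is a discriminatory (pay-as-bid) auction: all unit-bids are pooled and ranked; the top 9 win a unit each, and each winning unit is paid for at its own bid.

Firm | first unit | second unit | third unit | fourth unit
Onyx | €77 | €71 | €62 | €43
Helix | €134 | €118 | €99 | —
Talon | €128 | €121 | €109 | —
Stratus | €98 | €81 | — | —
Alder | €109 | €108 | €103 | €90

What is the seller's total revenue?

Total revenue: €1,029

All unit-bids, highest first — top 9: 134 (Helix-1), 128 (Talon-1), 121 (Talon-2), 118 (Helix-2), 109 (Talon-3), 109 (Alder-1), 108 (Alder-2), 103 (Alder-3), 99 (Helix-3)
Next rejected bid: €98 (not a price — pay-as-bid).
Each winning unit pays its own bid.
Revenue = 134 + 128 + 121 + 118 + 109 + 109 + 108 + 103 + 99 = €1,029.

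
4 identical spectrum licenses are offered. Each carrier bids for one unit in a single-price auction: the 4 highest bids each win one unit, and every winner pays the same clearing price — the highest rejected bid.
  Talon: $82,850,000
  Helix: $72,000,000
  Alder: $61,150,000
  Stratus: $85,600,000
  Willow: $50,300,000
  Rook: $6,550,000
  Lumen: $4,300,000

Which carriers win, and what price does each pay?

Stratus, Talon, Helix, Alder; each pays $50,300,000

Bids ranked high→low: 85,600,000 (Stratus), 82,850,000 (Talon), 72,000,000 (Helix), 61,150,000 (Alder), 50,300,000 (Willow), 6,550,000 (Rook), …
Top 4: Stratus, Talon, Helix, Alder.
Clearing price = highest rejected bid = $50,300,000.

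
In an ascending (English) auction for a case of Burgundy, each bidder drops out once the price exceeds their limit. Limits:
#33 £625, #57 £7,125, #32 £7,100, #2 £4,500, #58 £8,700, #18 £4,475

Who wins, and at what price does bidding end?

#58 wins at £7,125

Ascending (English) auction: the price rises until one bidder remains; the winner pays the price at which the last rival dropped out.
Sorting limits: 8,700 (#58) > 7,125 (#57) > 7,100 (#32) > 4,500 (#2) > 4,475 (#18) > 625 (#33)
Bidding ends when #57 exits at £7,125; #58 takes it.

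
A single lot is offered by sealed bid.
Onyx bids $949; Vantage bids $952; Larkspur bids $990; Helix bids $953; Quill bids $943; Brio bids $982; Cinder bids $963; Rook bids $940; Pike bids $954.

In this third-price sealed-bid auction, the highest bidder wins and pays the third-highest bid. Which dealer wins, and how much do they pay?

Rule: the highest bidder wins and pays the third-highest bid.
Bids ranked: 990 (Larkspur) > 982 (Brio) > 963 (Cinder) > 954 (Pike) > 953 (Helix) > 952 (Vantage) > …
Larkspur wins; payment is bid #3 in the ranking = $963.

Larkspur pays $963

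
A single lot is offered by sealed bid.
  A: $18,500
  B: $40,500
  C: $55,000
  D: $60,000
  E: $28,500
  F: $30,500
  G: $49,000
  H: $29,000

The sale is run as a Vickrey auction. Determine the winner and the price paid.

D pays $55,000

Sorting bids: 60,000 (D) > 55,000 (C) > 49,000 (G) > 40,500 (B) > 30,500 (F) > 29,000 (H) > …
D wins with the highest bid; price is set by the runner-up at $55,000.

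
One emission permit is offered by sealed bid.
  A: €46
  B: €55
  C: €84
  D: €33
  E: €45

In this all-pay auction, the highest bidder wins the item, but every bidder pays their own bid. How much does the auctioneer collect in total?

Total revenue: €263

Bids ranked: 84 (C) > 55 (B) > 46 (A) > 45 (E) > 33 (D)
Every bidder forfeits their bid regardless of winning.
Revenue = 46 + 55 + 84 + 33 + 45 = €263.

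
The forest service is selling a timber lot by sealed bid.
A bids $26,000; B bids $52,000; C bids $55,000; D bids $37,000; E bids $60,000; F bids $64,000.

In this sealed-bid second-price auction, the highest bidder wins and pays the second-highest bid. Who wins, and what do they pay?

F pays $60,000

Bids in order: 64,000 (F) > 60,000 (E) > 55,000 (C) > 52,000 (B) > 37,000 (D) > 26,000 (A)
F is highest; pays the second-highest bid, $60,000.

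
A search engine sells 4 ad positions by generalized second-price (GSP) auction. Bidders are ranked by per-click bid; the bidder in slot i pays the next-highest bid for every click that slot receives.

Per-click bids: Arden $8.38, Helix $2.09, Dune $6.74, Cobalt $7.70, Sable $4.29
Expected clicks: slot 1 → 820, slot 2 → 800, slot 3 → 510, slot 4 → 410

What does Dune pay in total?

Ranked by bid: $8.38 (Arden) > $7.70 (Cobalt) > $6.74 (Dune) > $4.29 (Sable) > $2.09 (Helix)
Dune holds slot 3 → pays next bid $4.29 × 510 clicks = $2187.90.

Dune pays $2187.90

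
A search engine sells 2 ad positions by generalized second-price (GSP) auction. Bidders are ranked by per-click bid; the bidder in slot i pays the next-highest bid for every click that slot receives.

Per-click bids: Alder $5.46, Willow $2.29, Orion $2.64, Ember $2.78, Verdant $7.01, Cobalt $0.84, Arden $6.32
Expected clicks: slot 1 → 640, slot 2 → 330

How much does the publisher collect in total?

Per-click bids in order: $7.01 (Verdant) > $6.32 (Arden) > $5.46 (Alder) > …
Slot 1: Verdant pays $6.32 × 640 = $4044.80
Slot 2: Arden pays $5.46 × 330 = $1801.80
Total = $5846.60

Total revenue: $5846.60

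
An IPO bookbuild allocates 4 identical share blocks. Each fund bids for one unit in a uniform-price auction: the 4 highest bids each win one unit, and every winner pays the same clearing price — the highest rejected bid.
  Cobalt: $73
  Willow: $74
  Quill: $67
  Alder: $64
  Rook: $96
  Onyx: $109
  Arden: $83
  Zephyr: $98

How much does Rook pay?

Bids ranked high→low: 109 (Onyx), 98 (Zephyr), 96 (Rook), 83 (Arden), 74 (Willow), 73 (Cobalt), …
Winners (4 units): Onyx, Zephyr, Rook, Arden.
Highest unsuccessful bid: $74 → clearing price.
Rook wins → pays $74.

Rook pays $74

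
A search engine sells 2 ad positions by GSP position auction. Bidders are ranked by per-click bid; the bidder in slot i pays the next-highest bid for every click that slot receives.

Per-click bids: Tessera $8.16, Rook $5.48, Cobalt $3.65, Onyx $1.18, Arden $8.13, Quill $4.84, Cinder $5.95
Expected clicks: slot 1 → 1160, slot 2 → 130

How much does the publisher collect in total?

Total revenue: $10204.30

Ranked by bid: $8.16 (Tessera) > $8.13 (Arden) > $5.95 (Cinder) > …
Slot 1: Tessera pays $8.13 × 1160 = $9430.80
Slot 2: Arden pays $5.95 × 130 = $773.50
Total = $10204.30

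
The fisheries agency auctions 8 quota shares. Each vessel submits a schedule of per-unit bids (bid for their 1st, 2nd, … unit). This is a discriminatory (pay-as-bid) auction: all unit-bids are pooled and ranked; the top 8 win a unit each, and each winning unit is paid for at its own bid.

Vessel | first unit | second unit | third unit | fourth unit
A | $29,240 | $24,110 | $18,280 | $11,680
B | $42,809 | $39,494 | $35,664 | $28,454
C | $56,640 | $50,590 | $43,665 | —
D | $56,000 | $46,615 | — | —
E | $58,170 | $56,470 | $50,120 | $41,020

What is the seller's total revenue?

Merging the schedules and taking the best 8: 58,170 (E-1), 56,640 (C-1), 56,470 (E-2), 56,000 (D-1), 50,590 (C-2), 50,120 (E-3), 46,615 (D-2), 43,665 (C-3)
Next rejected bid: $42,809 (not a price — pay-as-bid).
Each winning unit pays its own bid.
Revenue = 58,170 + 56,640 + 56,470 + 56,000 + 50,590 + 50,120 + 46,615 + 43,665 = $418,270.

Total revenue: $418,270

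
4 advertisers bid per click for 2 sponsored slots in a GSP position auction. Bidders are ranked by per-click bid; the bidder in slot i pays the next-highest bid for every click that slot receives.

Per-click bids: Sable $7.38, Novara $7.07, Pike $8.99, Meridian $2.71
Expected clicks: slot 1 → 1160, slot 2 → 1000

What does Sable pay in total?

Sable pays $7070.00

Ranked by bid: $8.99 (Pike) > $7.38 (Sable) > $7.07 (Novara) > …
Sable holds slot 2 → pays next bid $7.07 × 1000 clicks = $7070.00.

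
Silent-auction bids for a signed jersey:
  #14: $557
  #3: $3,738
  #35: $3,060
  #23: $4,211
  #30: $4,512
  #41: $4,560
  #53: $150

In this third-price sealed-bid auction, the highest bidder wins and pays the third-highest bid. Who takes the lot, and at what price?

Bids ranked: 4,560 (#41) > 4,512 (#30) > 4,211 (#23) > 3,738 (#3) > 3,060 (#35) > 557 (#14) > …
#41 wins; payment is bid #3 in the ranking = $4,211.

#41 pays $4,211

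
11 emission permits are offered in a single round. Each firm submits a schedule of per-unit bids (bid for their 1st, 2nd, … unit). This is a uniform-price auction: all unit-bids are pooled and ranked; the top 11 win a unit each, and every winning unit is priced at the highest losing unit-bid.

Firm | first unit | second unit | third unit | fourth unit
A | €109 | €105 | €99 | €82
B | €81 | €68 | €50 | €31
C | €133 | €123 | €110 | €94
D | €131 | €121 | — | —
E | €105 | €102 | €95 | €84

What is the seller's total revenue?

Total revenue: €1,034

Merging the schedules and taking the best 11: 133 (C-1), 131 (D-1), 123 (C-2), 121 (D-2), 110 (C-3), 109 (A-1), 105 (A-2), 105 (E-1), 102 (E-2), 99 (A-3), 95 (E-3)
Highest rejected unit-bid = €94.
Allocation: A 3, C 3, D 2, E 3. Every unit priced at €94.
Revenue = 11 × 94 = €1,034.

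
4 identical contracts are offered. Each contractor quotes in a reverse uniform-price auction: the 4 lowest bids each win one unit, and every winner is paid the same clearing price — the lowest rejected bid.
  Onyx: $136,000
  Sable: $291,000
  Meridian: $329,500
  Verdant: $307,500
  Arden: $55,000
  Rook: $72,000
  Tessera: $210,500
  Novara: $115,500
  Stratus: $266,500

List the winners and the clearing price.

Sorting: 55,000 (Arden), 72,000 (Rook), 115,500 (Novara), 136,000 (Onyx), 210,500 (Tessera), 266,500 (Stratus), …
Lowest 4: Arden, Rook, Novara, Onyx.
First losing bid is Tessera's $210,500, which sets the uniform price.

Arden, Rook, Novara, Onyx; each is paid $210,500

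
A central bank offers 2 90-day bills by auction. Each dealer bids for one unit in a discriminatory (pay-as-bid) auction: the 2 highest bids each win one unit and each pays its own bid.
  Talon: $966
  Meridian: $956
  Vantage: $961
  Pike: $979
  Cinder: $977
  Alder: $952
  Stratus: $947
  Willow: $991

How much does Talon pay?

Talon pays $0

Ordering the bids: 991 (Willow), 979 (Pike), 977 (Cinder), 966 (Talon), …
Top 2: Willow, Pike.
Talon does not win → $0.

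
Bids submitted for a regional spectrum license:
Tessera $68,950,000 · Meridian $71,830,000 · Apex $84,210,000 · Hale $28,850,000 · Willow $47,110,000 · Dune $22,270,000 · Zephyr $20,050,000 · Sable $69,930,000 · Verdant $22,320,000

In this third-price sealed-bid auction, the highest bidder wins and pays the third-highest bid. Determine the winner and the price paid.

Sorting bids: 84,210,000 (Apex) > 71,830,000 (Meridian) > 69,930,000 (Sable) > 68,950,000 (Tessera) > 47,110,000 (Willow) > 28,850,000 (Hale) > …
Apex wins; payment is bid #3 in the ranking = $69,930,000.

Apex pays $69,930,000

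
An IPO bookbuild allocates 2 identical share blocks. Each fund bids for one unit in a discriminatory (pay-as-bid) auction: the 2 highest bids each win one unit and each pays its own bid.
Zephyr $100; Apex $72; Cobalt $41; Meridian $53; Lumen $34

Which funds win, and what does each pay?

Zephyr $100, Apex $72

Ordering the bids: 100 (Zephyr), 72 (Apex), 53 (Meridian), 41 (Cobalt), …
The 2 highest are Zephyr, Apex.
Each winner pays its own bid: Zephyr $100, Apex $72.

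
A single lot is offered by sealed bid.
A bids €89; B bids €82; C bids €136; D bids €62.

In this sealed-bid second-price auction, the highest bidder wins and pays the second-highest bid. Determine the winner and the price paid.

C pays €89

Sorting bids: 136 (C) > 89 (A) > 82 (B) > 62 (D)
Second-price: C pays A's bid of €89.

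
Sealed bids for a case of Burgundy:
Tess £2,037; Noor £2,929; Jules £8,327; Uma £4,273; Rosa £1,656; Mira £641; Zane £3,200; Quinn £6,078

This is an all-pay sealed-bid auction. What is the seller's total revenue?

All-pay sealed-bid auction: the highest bidder wins the item, but every bidder pays their own bid.
Bids ranked: 8,327 (Jules) > 6,078 (Quinn) > 4,273 (Uma) > 3,200 (Zane) > 2,929 (Noor) > 2,037 (Tess) > …
Jules wins with the top bid; all bids are sunk regardless.
Every bidder forfeits their bid regardless of winning.
Revenue = 2,037 + 2,929 + 8,327 + 4,273 + 1,656 + 641 + 3,200 + 6,078 = £29,141.

Total revenue: £29,141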